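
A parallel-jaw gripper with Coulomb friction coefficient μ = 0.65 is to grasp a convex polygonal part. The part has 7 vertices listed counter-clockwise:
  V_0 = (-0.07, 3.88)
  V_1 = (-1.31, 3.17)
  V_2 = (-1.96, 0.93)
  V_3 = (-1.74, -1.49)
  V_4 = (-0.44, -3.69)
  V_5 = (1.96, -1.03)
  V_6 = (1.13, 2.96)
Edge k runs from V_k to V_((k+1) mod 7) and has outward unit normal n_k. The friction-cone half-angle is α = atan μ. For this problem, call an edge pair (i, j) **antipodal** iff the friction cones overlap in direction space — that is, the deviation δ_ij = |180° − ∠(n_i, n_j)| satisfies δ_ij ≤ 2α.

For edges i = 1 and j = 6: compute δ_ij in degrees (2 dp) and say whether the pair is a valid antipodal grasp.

α = atan 0.65 = 33.02°;  2α = 66.05°
edge 1: e_1 = (-0.65, -2.24);  n_1 = (-0.9604, +0.2787)
edge 6: e_6 = (-1.20, +0.92);  n_6 = (+0.6084, +0.7936)
∠(n_1, n_6) = 111.29°
δ = |180° − 111.29°| = 68.71°
68.71° > 2α = 66.05°  →  invalid

δ = 68.71°, invalid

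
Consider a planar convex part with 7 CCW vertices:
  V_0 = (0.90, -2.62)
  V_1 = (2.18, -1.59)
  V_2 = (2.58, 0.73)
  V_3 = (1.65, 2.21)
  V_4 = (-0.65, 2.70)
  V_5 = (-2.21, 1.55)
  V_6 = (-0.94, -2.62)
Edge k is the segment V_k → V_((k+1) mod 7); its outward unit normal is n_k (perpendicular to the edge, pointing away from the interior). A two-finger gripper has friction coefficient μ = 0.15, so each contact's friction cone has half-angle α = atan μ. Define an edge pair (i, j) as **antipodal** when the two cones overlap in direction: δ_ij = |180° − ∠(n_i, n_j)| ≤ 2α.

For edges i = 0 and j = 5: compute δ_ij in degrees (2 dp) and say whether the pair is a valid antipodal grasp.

α = atan 0.15 = 8.53°;  2α = 17.06°
edge 0: e_0 = (+1.28, +1.03);  n_0 = (+0.6269, -0.7791)
edge 5: e_5 = (+1.27, -4.17);  n_5 = (-0.9566, -0.2913)
∠(n_0, n_5) = 111.88°
δ = |180° − 111.88°| = 68.12°
68.12° > 2α = 17.06°  →  invalid

δ = 68.12°, invalid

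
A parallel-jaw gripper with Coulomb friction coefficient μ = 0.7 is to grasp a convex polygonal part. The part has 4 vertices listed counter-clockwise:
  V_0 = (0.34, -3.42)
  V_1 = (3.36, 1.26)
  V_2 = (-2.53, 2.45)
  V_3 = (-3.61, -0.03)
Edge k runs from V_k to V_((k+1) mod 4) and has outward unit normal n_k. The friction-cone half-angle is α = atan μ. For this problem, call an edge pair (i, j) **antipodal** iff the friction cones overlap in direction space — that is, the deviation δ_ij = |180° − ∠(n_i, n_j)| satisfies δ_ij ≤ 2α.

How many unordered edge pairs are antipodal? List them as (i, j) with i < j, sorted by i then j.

count = 3; pairs: (0,1), (0,2), (1,3)

α = atan 0.7 = 34.99°;  2α = 69.98°
n_0 = (+0.8402, -0.5422)
n_1 = (+0.1980, +0.9802)
n_2 = (-0.9168, +0.3993)
n_3 = (-0.6513, -0.7588)
  (0,1): δ = 68.59°  ✓
  (0,2): δ = 9.30°  ✓
  (0,3): δ = 82.20°  ·
  (1,2): δ = 102.11°  ·
  (1,3): δ = 29.21°  ✓
  (2,3): δ = 107.10°  ·
antipodal pairs: 3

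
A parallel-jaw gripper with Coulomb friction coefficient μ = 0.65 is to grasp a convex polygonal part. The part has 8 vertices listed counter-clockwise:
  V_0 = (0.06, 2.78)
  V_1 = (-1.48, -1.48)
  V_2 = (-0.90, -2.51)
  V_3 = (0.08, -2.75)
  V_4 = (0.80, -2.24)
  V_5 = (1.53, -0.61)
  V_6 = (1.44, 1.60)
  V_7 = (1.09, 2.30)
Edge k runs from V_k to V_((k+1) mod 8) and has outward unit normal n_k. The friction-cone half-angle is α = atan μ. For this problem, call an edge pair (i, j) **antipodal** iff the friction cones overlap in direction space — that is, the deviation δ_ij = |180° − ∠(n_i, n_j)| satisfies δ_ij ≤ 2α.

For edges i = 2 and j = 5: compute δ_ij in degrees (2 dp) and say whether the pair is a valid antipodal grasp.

α = atan 0.65 = 33.02°;  2α = 66.05°
edge 2: e_2 = (+0.98, -0.24);  n_2 = (-0.2379, -0.9713)
edge 5: e_5 = (-0.09, +2.21);  n_5 = (+0.9992, +0.0407)
∠(n_2, n_5) = 106.09°
δ = |180° − 106.09°| = 73.91°
73.91° > 2α = 66.05°  →  invalid

δ = 73.91°, invalid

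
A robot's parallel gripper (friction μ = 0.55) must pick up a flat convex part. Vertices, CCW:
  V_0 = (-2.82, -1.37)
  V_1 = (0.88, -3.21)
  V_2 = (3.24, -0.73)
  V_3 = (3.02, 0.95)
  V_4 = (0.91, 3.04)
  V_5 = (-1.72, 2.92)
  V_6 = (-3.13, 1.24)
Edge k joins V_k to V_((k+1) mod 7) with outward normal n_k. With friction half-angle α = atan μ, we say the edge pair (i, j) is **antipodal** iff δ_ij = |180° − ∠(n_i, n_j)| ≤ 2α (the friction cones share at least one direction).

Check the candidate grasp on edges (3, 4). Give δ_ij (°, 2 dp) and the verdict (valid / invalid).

α = atan 0.55 = 28.81°;  2α = 57.62°
edge 3: e_3 = (-2.11, +2.09);  n_3 = (+0.7037, +0.7105)
edge 4: e_4 = (-2.63, -0.12);  n_4 = (-0.0456, +0.9990)
∠(n_3, n_4) = 47.34°
δ = |180° − 47.34°| = 132.66°
132.66° > 2α = 57.62°  →  invalid

δ = 132.66°, invalid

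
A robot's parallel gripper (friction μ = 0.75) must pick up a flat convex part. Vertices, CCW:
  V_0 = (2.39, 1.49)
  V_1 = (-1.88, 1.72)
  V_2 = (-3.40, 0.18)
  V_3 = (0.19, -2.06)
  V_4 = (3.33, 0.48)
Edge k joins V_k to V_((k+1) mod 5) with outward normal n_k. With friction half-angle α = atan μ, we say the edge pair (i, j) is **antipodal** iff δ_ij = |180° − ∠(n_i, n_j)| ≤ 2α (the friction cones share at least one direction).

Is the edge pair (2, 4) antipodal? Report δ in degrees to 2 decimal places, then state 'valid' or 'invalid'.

α = atan 0.75 = 36.87°;  2α = 73.74°
edge 2: e_2 = (+3.59, -2.24);  n_2 = (-0.5294, -0.8484)
edge 4: e_4 = (-0.94, +1.01);  n_4 = (+0.7320, +0.6813)
∠(n_2, n_4) = 164.91°
δ = |180° − 164.91°| = 15.09°
15.09° ≤ 2α = 73.74°  →  valid

δ = 15.09°, valid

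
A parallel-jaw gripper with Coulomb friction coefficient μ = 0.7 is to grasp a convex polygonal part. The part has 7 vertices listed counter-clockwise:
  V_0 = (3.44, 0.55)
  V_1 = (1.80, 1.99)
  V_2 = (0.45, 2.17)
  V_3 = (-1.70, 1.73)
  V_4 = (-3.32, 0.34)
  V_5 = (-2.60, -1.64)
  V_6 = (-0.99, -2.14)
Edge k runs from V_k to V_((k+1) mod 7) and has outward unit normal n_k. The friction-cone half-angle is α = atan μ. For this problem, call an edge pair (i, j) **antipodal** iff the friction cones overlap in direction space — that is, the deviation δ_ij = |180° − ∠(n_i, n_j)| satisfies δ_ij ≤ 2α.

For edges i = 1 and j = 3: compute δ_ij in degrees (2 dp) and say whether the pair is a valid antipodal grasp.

δ = 131.77°, invalid

α = atan 0.7 = 34.99°;  2α = 69.98°
edge 1: e_1 = (-1.35, +0.18);  n_1 = (+0.1322, +0.9912)
edge 3: e_3 = (-1.62, -1.39);  n_3 = (-0.6512, +0.7589)
∠(n_1, n_3) = 48.23°
δ = |180° − 48.23°| = 131.77°
131.77° > 2α = 69.98°  →  invalid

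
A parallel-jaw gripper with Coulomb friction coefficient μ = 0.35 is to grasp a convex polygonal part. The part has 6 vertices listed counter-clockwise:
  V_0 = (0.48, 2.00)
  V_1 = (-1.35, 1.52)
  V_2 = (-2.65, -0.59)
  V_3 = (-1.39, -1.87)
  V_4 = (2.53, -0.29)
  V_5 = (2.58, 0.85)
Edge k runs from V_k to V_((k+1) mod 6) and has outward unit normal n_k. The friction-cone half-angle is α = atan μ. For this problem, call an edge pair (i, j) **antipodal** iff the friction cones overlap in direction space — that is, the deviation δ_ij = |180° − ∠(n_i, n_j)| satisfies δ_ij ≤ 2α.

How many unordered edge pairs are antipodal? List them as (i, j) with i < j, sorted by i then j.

α = atan 0.35 = 19.29°;  2α = 38.58°
n_0 = (-0.2537, +0.9673)
n_1 = (-0.8514, +0.5245)
n_2 = (-0.7127, -0.7015)
n_3 = (+0.3738, -0.9275)
n_4 = (+0.9990, -0.0438)
n_5 = (+0.4803, +0.8771)
  (0,1): δ = 136.34°  ·
  (0,2): δ = 60.15°  ·
  (0,3): δ = 7.26°  ✓
  (0,4): δ = 72.79°  ·
  (0,5): δ = 136.60°  ·
  (1,2): δ = 103.81°  ·
  (1,3): δ = 36.41°  ✓
  (1,4): δ = 29.13°  ✓
  (1,5): δ = 92.93°  ·
  (2,3): δ = 112.60°  ·
  (2,4): δ = 47.06°  ·
  (2,5): δ = 16.75°  ✓
  (3,4): δ = 114.46°  ·
  (3,5): δ = 50.66°  ·
  (4,5): δ = 116.19°  ·
antipodal pairs: 4

count = 4; pairs: (0,3), (1,3), (1,4), (2,5)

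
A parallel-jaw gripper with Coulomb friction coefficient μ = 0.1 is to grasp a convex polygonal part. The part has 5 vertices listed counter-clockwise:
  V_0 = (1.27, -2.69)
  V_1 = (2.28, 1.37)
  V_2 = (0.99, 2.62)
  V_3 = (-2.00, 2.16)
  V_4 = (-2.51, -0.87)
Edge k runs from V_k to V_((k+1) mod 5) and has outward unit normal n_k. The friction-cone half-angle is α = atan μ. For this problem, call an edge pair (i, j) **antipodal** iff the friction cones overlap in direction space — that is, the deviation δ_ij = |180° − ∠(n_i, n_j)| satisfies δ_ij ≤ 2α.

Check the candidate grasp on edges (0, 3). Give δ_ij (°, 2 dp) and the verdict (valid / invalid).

δ = 4.42°, valid

α = atan 0.1 = 5.71°;  2α = 11.42°
edge 0: e_0 = (+1.01, +4.06);  n_0 = (+0.9704, -0.2414)
edge 3: e_3 = (-0.51, -3.03);  n_3 = (-0.9861, +0.1660)
∠(n_0, n_3) = 175.58°
δ = |180° − 175.58°| = 4.42°
4.42° ≤ 2α = 11.42°  →  valid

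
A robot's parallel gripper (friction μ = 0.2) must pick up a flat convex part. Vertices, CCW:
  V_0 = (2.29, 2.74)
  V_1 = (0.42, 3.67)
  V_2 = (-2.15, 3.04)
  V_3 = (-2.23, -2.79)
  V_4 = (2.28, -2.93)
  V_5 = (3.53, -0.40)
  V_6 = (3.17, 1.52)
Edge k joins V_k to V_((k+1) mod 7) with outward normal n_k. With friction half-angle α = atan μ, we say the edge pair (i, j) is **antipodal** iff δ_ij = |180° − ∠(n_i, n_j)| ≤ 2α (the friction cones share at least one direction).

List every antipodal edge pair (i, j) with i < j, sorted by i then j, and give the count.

count = 2; pairs: (1,3), (2,5)

α = atan 0.2 = 11.31°;  2α = 22.62°
n_0 = (+0.4453, +0.8954)
n_1 = (-0.2381, +0.9712)
n_2 = (-0.9999, +0.0137)
n_3 = (-0.0310, -0.9995)
n_4 = (+0.8965, -0.4430)
n_5 = (+0.9829, +0.1843)
n_6 = (+0.8110, +0.5850)
  (0,1): δ = 139.78°  ·
  (0,2): δ = 64.34°  ·
  (0,3): δ = 24.66°  ·
  (0,4): δ = 90.15°  ·
  (0,5): δ = 127.06°  ·
  (0,6): δ = 152.25°  ·
  (1,2): δ = 104.56°  ·
  (1,3): δ = 15.55°  ✓
  (1,4): δ = 49.93°  ·
  (1,5): δ = 86.85°  ·
  (1,6): δ = 112.03°  ·
  (2,3): δ = 90.99°  ·
  (2,4): δ = 25.51°  ·
  (2,5): δ = 11.41°  ✓
  (2,6): δ = 36.59°  ·
  (3,4): δ = 114.51°  ·
  (3,5): δ = 77.60°  ·
  (3,6): δ = 52.42°  ·
  (4,5): δ = 143.09°  ·
  (4,6): δ = 117.90°  ·
  (5,6): δ = 154.82°  ·
antipodal pairs: 2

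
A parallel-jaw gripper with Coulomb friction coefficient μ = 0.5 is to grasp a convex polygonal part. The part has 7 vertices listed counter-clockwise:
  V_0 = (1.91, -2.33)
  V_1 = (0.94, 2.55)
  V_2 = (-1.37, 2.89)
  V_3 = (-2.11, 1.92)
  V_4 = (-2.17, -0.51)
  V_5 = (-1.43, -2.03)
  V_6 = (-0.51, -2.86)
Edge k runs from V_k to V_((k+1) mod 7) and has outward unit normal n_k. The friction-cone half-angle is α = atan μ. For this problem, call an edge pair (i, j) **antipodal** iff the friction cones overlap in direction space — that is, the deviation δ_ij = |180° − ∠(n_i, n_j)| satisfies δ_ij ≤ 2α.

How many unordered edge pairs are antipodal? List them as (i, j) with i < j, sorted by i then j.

α = atan 0.5 = 26.57°;  2α = 53.13°
n_0 = (+0.9808, +0.1950)
n_1 = (+0.1456, +0.9893)
n_2 = (-0.7951, +0.6065)
n_3 = (-0.9997, +0.0247)
n_4 = (-0.8991, -0.4377)
n_5 = (-0.6699, -0.7425)
n_6 = (+0.2139, -0.9768)
  (0,1): δ = 109.62°  ·
  (0,2): δ = 48.58°  ✓
  (0,3): δ = 12.66°  ✓
  (0,4): δ = 14.72°  ✓
  (0,5): δ = 36.70°  ✓
  (0,6): δ = 91.11°  ·
  (1,2): δ = 118.97°  ·
  (1,3): δ = 83.04°  ·
  (1,4): δ = 55.67°  ·
  (1,5): δ = 33.68°  ✓
  (1,6): δ = 20.73°  ✓
  (2,3): δ = 144.07°  ·
  (2,4): δ = 116.70°  ·
  (2,5): δ = 94.72°  ·
  (2,6): δ = 40.31°  ✓
  (3,4): δ = 152.63°  ·
  (3,5): δ = 130.64°  ·
  (3,6): δ = 76.23°  ·
  (4,5): δ = 158.01°  ·
  (4,6): δ = 103.61°  ·
  (5,6): δ = 125.59°  ·
antipodal pairs: 7

count = 7; pairs: (0,2), (0,3), (0,4), (0,5), (1,5), (1,6), (2,6)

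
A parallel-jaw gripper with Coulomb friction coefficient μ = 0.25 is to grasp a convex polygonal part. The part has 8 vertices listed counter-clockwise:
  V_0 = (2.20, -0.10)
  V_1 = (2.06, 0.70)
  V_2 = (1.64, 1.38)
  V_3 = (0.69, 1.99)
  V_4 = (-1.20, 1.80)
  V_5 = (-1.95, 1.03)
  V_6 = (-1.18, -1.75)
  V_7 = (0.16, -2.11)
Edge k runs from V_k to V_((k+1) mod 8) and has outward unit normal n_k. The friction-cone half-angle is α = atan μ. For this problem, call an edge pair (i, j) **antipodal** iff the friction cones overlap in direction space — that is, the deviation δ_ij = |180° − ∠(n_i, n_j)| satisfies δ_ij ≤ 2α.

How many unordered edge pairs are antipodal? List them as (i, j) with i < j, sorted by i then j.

α = atan 0.25 = 14.04°;  2α = 28.07°
n_0 = (+0.9850, +0.1724)
n_1 = (+0.8508, +0.5255)
n_2 = (+0.5403, +0.8415)
n_3 = (-0.1000, +0.9950)
n_4 = (-0.7163, +0.6977)
n_5 = (-0.9637, -0.2669)
n_6 = (-0.2595, -0.9658)
n_7 = (+0.7018, -0.7123)
  (0,1): δ = 158.22°  ·
  (0,2): δ = 132.63°  ·
  (0,3): δ = 94.19°  ·
  (0,4): δ = 54.17°  ·
  (0,5): δ = 5.56°  ✓
  (0,6): δ = 65.04°  ·
  (0,7): δ = 124.65°  ·
  (1,2): δ = 154.41°  ·
  (1,3): δ = 115.96°  ·
  (1,4): δ = 75.95°  ·
  (1,5): δ = 16.22°  ✓
  (1,6): δ = 43.26°  ·
  (1,7): δ = 102.87°  ·
  (2,3): δ = 141.55°  ·
  (2,4): δ = 101.54°  ·
  (2,5): δ = 41.81°  ·
  (2,6): δ = 17.67°  ✓
  (2,7): δ = 77.28°  ·
  (3,4): δ = 139.99°  ·
  (3,5): δ = 80.26°  ·
  (3,6): δ = 20.78°  ✓
  (3,7): δ = 38.83°  ·
  (4,5): δ = 120.27°  ·
  (4,6): δ = 60.79°  ·
  (4,7): δ = 1.18°  ✓
  (5,6): δ = 120.52°  ·
  (5,7): δ = 60.91°  ·
  (6,7): δ = 120.39°  ·
antipodal pairs: 5

count = 5; pairs: (0,5), (1,5), (2,6), (3,6), (4,7)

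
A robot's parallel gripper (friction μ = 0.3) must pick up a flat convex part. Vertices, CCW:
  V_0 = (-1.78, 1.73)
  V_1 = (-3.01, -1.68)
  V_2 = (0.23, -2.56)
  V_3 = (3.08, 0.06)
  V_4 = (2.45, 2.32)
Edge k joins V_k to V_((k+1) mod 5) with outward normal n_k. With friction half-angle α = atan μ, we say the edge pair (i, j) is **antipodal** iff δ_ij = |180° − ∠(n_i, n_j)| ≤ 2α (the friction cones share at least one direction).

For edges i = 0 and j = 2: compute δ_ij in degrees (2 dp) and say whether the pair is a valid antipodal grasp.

δ = 27.57°, valid

α = atan 0.3 = 16.70°;  2α = 33.40°
edge 0: e_0 = (-1.23, -3.41);  n_0 = (-0.9407, +0.3393)
edge 2: e_2 = (+2.85, +2.62);  n_2 = (+0.6768, -0.7362)
∠(n_0, n_2) = 152.43°
δ = |180° − 152.43°| = 27.57°
27.57° ≤ 2α = 33.40°  →  valid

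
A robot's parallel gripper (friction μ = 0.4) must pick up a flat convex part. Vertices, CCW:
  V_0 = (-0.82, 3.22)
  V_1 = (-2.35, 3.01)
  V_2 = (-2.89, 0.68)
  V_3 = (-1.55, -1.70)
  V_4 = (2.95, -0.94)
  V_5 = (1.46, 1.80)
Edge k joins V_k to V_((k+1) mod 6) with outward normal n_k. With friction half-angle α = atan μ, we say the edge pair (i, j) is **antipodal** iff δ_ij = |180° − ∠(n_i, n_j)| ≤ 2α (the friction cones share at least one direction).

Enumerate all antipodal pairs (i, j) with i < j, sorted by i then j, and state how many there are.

count = 5; pairs: (0,3), (1,4), (2,4), (2,5), (3,5)

α = atan 0.4 = 21.80°;  2α = 43.60°
n_0 = (-0.1360, +0.9907)
n_1 = (-0.9742, +0.2258)
n_2 = (-0.8714, -0.4906)
n_3 = (+0.1665, -0.9860)
n_4 = (+0.8785, +0.4777)
n_5 = (+0.5287, +0.8488)
  (0,1): δ = 110.86°  ·
  (0,2): δ = 68.43°  ·
  (0,3): δ = 1.77°  ✓
  (0,4): δ = 110.72°  ·
  (0,5): δ = 140.27°  ·
  (1,2): δ = 137.57°  ·
  (1,3): δ = 67.37°  ·
  (1,4): δ = 41.59°  ✓
  (1,5): δ = 71.13°  ·
  (2,3): δ = 109.79°  ·
  (2,4): δ = 0.84°  ✓
  (2,5): δ = 28.70°  ✓
  (3,4): δ = 71.05°  ·
  (3,5): δ = 41.50°  ✓
  (4,5): δ = 150.45°  ·
antipodal pairs: 5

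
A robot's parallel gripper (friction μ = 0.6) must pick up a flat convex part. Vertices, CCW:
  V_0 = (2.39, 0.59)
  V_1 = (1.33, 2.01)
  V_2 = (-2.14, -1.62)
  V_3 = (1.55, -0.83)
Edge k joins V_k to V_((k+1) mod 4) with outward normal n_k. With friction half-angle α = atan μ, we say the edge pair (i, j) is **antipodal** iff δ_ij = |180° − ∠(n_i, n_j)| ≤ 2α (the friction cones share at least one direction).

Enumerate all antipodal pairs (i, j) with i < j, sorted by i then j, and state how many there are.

count = 2; pairs: (1,2), (1,3)

α = atan 0.6 = 30.96°;  2α = 61.93°
n_0 = (+0.8014, +0.5982)
n_1 = (-0.7229, +0.6910)
n_2 = (+0.2093, -0.9778)
n_3 = (+0.8607, -0.5091)
  (0,1): δ = 80.45°  ·
  (0,2): δ = 65.34°  ·
  (0,3): δ = 112.65°  ·
  (1,2): δ = 34.21°  ✓
  (1,3): δ = 13.10°  ✓
  (2,3): δ = 132.69°  ·
antipodal pairs: 2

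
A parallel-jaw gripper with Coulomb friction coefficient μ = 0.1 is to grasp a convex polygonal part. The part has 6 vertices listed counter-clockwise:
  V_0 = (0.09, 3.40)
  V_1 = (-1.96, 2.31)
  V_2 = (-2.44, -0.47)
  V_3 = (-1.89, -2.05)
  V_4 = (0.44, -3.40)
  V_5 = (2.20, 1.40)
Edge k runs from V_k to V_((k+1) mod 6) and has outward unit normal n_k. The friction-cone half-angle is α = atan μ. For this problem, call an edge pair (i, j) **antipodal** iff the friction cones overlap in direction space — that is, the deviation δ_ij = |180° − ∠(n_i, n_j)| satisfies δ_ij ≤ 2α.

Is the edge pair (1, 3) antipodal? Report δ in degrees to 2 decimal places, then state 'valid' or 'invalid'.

δ = 110.29°, invalid

α = atan 0.1 = 5.71°;  2α = 11.42°
edge 1: e_1 = (-0.48, -2.78);  n_1 = (-0.9854, +0.1701)
edge 3: e_3 = (+2.33, -1.35);  n_3 = (-0.5013, -0.8653)
∠(n_1, n_3) = 69.71°
δ = |180° − 69.71°| = 110.29°
110.29° > 2α = 11.42°  →  invalid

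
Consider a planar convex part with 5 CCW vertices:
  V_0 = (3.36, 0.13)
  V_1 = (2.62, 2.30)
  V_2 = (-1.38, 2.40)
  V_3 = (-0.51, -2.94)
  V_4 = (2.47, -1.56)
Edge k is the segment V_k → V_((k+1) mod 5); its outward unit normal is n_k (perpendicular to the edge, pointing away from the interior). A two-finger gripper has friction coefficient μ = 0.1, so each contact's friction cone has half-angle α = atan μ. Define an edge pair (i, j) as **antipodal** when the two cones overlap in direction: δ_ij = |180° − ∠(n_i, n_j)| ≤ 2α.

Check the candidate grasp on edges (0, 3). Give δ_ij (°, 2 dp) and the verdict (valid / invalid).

δ = 96.02°, invalid

α = atan 0.1 = 5.71°;  2α = 11.42°
edge 0: e_0 = (-0.74, +2.17);  n_0 = (+0.9465, +0.3228)
edge 3: e_3 = (+2.98, +1.38);  n_3 = (+0.4202, -0.9074)
∠(n_0, n_3) = 83.98°
δ = |180° − 83.98°| = 96.02°
96.02° > 2α = 11.42°  →  invalid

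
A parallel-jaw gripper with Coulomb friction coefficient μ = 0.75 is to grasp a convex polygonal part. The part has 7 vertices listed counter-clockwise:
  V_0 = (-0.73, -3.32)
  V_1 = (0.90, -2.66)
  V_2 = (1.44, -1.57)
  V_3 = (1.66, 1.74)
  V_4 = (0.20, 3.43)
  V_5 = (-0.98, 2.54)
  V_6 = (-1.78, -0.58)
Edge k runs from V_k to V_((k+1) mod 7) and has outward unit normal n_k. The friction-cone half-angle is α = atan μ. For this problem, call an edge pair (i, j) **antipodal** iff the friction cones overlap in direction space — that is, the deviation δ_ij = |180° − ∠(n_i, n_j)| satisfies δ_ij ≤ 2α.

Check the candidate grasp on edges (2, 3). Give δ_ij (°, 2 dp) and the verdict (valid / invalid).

α = atan 0.75 = 36.87°;  2α = 73.74°
edge 2: e_2 = (+0.22, +3.31);  n_2 = (+0.9978, -0.0663)
edge 3: e_3 = (-1.46, +1.69);  n_3 = (+0.7567, +0.6537)
∠(n_2, n_3) = 44.63°
δ = |180° − 44.63°| = 135.37°
135.37° > 2α = 73.74°  →  invalid

δ = 135.37°, invalid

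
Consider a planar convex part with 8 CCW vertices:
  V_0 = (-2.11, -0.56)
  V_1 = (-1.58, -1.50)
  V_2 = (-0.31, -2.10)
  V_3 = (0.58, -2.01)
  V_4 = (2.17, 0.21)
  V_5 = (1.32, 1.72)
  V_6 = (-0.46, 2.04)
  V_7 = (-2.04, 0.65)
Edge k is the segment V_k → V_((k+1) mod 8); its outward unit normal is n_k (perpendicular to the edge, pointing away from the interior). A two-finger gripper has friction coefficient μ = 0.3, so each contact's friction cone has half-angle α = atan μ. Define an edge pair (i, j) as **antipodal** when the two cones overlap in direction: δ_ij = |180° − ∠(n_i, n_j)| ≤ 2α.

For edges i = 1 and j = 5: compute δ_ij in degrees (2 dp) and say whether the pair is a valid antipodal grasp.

δ = 15.10°, valid

α = atan 0.3 = 16.70°;  2α = 33.40°
edge 1: e_1 = (+1.27, -0.60);  n_1 = (-0.4272, -0.9042)
edge 5: e_5 = (-1.78, +0.32);  n_5 = (+0.1769, +0.9842)
∠(n_1, n_5) = 164.90°
δ = |180° − 164.90°| = 15.10°
15.10° ≤ 2α = 33.40°  →  valid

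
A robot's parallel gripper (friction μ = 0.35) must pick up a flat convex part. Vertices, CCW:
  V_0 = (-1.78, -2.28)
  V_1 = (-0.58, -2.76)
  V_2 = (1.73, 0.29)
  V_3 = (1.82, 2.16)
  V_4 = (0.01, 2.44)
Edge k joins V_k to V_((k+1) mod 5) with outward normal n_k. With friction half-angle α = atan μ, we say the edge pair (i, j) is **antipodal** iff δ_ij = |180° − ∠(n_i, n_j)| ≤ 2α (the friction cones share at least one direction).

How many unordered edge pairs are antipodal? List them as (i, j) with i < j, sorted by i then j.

α = atan 0.35 = 19.29°;  2α = 38.58°
n_0 = (-0.3714, -0.9285)
n_1 = (+0.7972, -0.6038)
n_2 = (+0.9988, -0.0481)
n_3 = (+0.1529, +0.9882)
n_4 = (-0.9350, +0.3546)
  (0,1): δ = 105.34°  ·
  (0,2): δ = 70.95°  ·
  (0,3): δ = 13.01°  ✓
  (0,4): δ = 91.03°  ·
  (1,2): δ = 145.62°  ·
  (1,3): δ = 61.65°  ·
  (1,4): δ = 16.37°  ✓
  (2,3): δ = 96.04°  ·
  (2,4): δ = 18.01°  ✓
  (3,4): δ = 101.97°  ·
antipodal pairs: 3

count = 3; pairs: (0,3), (1,4), (2,4)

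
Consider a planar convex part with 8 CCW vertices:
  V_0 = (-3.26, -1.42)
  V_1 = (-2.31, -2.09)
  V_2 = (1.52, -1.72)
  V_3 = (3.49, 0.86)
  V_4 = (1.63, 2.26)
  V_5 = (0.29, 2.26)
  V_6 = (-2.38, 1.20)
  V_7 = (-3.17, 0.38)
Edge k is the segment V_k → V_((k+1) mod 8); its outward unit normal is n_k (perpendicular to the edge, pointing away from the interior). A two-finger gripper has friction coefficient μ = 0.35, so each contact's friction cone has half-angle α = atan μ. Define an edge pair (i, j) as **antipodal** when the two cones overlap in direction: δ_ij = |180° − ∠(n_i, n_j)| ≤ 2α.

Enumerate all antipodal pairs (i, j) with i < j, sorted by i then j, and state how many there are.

count = 7; pairs: (0,3), (0,4), (1,4), (1,5), (2,5), (2,6), (2,7)

α = atan 0.35 = 19.29°;  2α = 38.58°
n_0 = (-0.5763, -0.8172)
n_1 = (+0.0962, -0.9954)
n_2 = (+0.7948, -0.6069)
n_3 = (+0.6014, +0.7990)
n_4 = (+0.0000, +1.0000)
n_5 = (-0.3690, +0.9294)
n_6 = (-0.7202, +0.6938)
n_7 = (-0.9988, +0.0499)
  (0,1): δ = 139.29°  ·
  (0,2): δ = 92.17°  ·
  (0,3): δ = 1.77°  ✓
  (0,4): δ = 35.19°  ✓
  (0,5): δ = 56.85°  ·
  (0,6): δ = 81.26°  ·
  (0,7): δ = 122.33°  ·
  (1,2): δ = 132.88°  ·
  (1,3): δ = 42.49°  ·
  (1,4): δ = 5.52°  ✓
  (1,5): δ = 16.14°  ✓
  (1,6): δ = 40.55°  ·
  (1,7): δ = 81.62°  ·
  (2,3): δ = 89.60°  ·
  (2,4): δ = 52.64°  ·
  (2,5): δ = 30.98°  ✓
  (2,6): δ = 6.57°  ✓
  (2,7): δ = 34.50°  ✓
  (3,4): δ = 143.03°  ·
  (3,5): δ = 121.38°  ·
  (3,6): δ = 96.96°  ·
  (3,7): δ = 55.89°  ·
  (4,5): δ = 158.35°  ·
  (4,6): δ = 133.93°  ·
  (4,7): δ = 92.86°  ·
  (5,6): δ = 155.59°  ·
  (5,7): δ = 114.52°  ·
  (6,7): δ = 138.93°  ·
antipodal pairs: 7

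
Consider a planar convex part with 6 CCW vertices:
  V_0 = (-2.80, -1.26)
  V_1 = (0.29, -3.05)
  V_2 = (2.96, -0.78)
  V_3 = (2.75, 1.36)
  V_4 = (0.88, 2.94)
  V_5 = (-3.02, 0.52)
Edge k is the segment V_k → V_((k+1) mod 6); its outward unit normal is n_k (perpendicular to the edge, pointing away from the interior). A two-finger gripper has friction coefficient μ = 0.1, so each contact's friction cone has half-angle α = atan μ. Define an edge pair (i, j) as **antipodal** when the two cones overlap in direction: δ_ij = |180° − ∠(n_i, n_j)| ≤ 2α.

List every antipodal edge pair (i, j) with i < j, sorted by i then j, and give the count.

α = atan 0.1 = 5.71°;  2α = 11.42°
n_0 = (-0.5013, -0.8653)
n_1 = (+0.6477, -0.7619)
n_2 = (+0.9952, +0.0977)
n_3 = (+0.6454, +0.7639)
n_4 = (-0.5273, +0.8497)
n_5 = (-0.9924, -0.1227)
  (0,1): δ = 109.55°  ·
  (0,2): δ = 54.31°  ·
  (0,3): δ = 10.11°  ✓
  (0,4): δ = 61.90°  ·
  (0,5): δ = 127.13°  ·
  (1,2): δ = 124.77°  ·
  (1,3): δ = 80.57°  ·
  (1,4): δ = 8.55°  ✓
  (1,5): δ = 56.68°  ·
  (2,3): δ = 135.80°  ·
  (2,4): δ = 63.78°  ·
  (2,5): δ = 1.44°  ✓
  (3,4): δ = 107.98°  ·
  (3,5): δ = 42.76°  ·
  (4,5): δ = 114.77°  ·
antipodal pairs: 3

count = 3; pairs: (0,3), (1,4), (2,5)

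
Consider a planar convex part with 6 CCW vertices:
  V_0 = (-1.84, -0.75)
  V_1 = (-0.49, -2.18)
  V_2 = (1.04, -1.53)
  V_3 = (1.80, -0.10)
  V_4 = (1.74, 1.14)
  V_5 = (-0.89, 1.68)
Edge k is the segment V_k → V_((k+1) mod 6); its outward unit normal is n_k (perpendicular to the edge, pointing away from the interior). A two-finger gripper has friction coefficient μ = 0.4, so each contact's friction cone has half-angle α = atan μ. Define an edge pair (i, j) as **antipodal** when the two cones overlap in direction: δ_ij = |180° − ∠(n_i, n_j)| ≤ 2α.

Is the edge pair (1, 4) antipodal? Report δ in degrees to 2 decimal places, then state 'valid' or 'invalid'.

δ = 34.62°, valid

α = atan 0.4 = 21.80°;  2α = 43.60°
edge 1: e_1 = (+1.53, +0.65);  n_1 = (+0.3910, -0.9204)
edge 4: e_4 = (-2.63, +0.54);  n_4 = (+0.2011, +0.9796)
∠(n_1, n_4) = 145.38°
δ = |180° − 145.38°| = 34.62°
34.62° ≤ 2α = 43.60°  →  valid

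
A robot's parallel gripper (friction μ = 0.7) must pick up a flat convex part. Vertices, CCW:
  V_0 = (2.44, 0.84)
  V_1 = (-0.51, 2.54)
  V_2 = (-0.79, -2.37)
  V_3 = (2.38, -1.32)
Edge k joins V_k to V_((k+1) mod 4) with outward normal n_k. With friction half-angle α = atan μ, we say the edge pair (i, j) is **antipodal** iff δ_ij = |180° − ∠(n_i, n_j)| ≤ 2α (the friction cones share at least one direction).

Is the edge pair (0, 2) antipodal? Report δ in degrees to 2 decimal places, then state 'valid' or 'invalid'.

α = atan 0.7 = 34.99°;  2α = 69.98°
edge 0: e_0 = (-2.95, +1.70);  n_0 = (+0.4993, +0.8664)
edge 2: e_2 = (+3.17, +1.05);  n_2 = (+0.3144, -0.9493)
∠(n_0, n_2) = 131.72°
δ = |180° − 131.72°| = 48.28°
48.28° ≤ 2α = 69.98°  →  valid

δ = 48.28°, valid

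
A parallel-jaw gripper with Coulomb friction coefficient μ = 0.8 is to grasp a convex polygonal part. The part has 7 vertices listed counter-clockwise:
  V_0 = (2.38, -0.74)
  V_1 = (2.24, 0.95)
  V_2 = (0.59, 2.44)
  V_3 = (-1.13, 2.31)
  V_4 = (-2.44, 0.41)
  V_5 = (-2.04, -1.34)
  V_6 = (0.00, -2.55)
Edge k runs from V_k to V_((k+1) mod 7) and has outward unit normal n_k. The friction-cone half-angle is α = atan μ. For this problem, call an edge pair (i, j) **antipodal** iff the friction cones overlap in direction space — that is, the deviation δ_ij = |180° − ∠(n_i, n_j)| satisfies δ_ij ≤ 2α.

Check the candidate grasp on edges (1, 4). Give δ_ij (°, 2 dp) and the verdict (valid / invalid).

δ = 35.04°, valid

α = atan 0.8 = 38.66°;  2α = 77.32°
edge 1: e_1 = (-1.65, +1.49);  n_1 = (+0.6702, +0.7422)
edge 4: e_4 = (+0.40, -1.75);  n_4 = (-0.9749, -0.2228)
∠(n_1, n_4) = 144.96°
δ = |180° − 144.96°| = 35.04°
35.04° ≤ 2α = 77.32°  →  valid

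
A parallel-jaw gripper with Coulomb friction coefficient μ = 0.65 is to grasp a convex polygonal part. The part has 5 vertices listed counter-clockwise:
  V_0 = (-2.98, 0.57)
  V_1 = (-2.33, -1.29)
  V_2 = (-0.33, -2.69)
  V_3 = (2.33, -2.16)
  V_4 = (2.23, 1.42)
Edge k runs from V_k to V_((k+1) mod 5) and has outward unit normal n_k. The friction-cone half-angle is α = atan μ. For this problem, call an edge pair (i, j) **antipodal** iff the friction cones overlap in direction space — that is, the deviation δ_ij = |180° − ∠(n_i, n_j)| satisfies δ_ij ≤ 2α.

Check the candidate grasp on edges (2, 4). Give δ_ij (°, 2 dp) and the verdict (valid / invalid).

α = atan 0.65 = 33.02°;  2α = 66.05°
edge 2: e_2 = (+2.66, +0.53);  n_2 = (+0.1954, -0.9807)
edge 4: e_4 = (-5.21, -0.85);  n_4 = (-0.1610, +0.9870)
∠(n_2, n_4) = 178.00°
δ = |180° − 178.00°| = 2.00°
2.00° ≤ 2α = 66.05°  →  valid

δ = 2.00°, valid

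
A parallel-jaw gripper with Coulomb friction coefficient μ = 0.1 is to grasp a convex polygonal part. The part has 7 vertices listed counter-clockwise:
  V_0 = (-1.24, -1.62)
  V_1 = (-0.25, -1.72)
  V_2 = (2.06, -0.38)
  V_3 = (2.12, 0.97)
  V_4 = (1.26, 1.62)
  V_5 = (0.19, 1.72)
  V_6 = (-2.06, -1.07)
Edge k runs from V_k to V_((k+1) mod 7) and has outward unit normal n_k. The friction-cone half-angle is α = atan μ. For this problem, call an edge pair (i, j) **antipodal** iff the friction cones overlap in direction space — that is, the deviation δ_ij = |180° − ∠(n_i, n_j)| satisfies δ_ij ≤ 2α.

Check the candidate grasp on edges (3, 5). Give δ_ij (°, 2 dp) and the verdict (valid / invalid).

δ = 91.80°, invalid

α = atan 0.1 = 5.71°;  2α = 11.42°
edge 3: e_3 = (-0.86, +0.65);  n_3 = (+0.6030, +0.7978)
edge 5: e_5 = (-2.25, -2.79);  n_5 = (-0.7784, +0.6278)
∠(n_3, n_5) = 88.20°
δ = |180° − 88.20°| = 91.80°
91.80° > 2α = 11.42°  →  invalid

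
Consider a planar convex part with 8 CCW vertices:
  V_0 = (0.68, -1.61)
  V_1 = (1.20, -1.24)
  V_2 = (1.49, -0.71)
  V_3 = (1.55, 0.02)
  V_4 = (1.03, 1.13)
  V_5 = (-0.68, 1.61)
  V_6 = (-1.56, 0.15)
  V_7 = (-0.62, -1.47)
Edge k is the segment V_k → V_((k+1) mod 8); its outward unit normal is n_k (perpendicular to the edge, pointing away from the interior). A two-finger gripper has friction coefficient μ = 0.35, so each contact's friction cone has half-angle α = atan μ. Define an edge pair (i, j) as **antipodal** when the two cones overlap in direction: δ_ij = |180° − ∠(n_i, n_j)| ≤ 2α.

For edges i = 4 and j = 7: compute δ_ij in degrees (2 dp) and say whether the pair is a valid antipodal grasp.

δ = 9.53°, valid

α = atan 0.35 = 19.29°;  2α = 38.58°
edge 4: e_4 = (-1.71, +0.48);  n_4 = (+0.2703, +0.9628)
edge 7: e_7 = (+1.30, -0.14);  n_7 = (-0.1071, -0.9943)
∠(n_4, n_7) = 170.47°
δ = |180° − 170.47°| = 9.53°
9.53° ≤ 2α = 38.58°  →  valid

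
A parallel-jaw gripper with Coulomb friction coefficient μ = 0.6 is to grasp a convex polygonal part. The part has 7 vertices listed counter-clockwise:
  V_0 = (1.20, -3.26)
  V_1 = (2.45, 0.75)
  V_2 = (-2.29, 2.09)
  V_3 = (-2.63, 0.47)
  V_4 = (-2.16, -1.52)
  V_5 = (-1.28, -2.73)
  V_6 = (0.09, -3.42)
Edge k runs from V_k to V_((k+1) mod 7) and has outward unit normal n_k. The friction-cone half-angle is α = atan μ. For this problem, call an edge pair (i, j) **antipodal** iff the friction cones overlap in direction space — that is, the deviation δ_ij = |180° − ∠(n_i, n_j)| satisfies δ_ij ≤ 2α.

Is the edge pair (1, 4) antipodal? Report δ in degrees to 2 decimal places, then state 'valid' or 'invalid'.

δ = 38.19°, valid

α = atan 0.6 = 30.96°;  2α = 61.93°
edge 1: e_1 = (-4.74, +1.34);  n_1 = (+0.2720, +0.9623)
edge 4: e_4 = (+0.88, -1.21);  n_4 = (-0.8087, -0.5882)
∠(n_1, n_4) = 141.81°
δ = |180° − 141.81°| = 38.19°
38.19° ≤ 2α = 61.93°  →  valid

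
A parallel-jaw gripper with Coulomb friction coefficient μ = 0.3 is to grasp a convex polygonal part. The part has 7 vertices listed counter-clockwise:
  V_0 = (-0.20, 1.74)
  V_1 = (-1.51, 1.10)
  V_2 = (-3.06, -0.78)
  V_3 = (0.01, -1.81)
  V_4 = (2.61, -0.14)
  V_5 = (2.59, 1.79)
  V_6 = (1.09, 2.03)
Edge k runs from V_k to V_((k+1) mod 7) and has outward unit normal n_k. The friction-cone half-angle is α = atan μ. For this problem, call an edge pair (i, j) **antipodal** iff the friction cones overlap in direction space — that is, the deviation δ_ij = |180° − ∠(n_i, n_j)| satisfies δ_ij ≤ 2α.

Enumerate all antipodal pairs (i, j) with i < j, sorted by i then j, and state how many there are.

count = 5; pairs: (0,3), (1,3), (2,5), (2,6), (3,6)

α = atan 0.3 = 16.70°;  2α = 33.40°
n_0 = (-0.4390, +0.8985)
n_1 = (-0.7716, +0.6361)
n_2 = (-0.3181, -0.9481)
n_3 = (+0.5404, -0.8414)
n_4 = (+0.9999, +0.0104)
n_5 = (+0.1580, +0.9874)
n_6 = (-0.2193, +0.9757)
  (0,1): δ = 155.54°  ·
  (0,2): δ = 44.58°  ·
  (0,3): δ = 6.68°  ✓
  (0,4): δ = 64.56°  ·
  (0,5): δ = 144.87°  ·
  (0,6): δ = 166.63°  ·
  (1,2): δ = 69.04°  ·
  (1,3): δ = 17.78°  ✓
  (1,4): δ = 40.10°  ·
  (1,5): δ = 120.41°  ·
  (1,6): δ = 142.17°  ·
  (2,3): δ = 128.74°  ·
  (2,4): δ = 70.86°  ·
  (2,5): δ = 9.46°  ✓
  (2,6): δ = 31.22°  ✓
  (3,4): δ = 122.12°  ·
  (3,5): δ = 41.80°  ·
  (3,6): δ = 20.04°  ✓
  (4,5): δ = 99.68°  ·
  (4,6): δ = 77.92°  ·
  (5,6): δ = 158.24°  ·
antipodal pairs: 5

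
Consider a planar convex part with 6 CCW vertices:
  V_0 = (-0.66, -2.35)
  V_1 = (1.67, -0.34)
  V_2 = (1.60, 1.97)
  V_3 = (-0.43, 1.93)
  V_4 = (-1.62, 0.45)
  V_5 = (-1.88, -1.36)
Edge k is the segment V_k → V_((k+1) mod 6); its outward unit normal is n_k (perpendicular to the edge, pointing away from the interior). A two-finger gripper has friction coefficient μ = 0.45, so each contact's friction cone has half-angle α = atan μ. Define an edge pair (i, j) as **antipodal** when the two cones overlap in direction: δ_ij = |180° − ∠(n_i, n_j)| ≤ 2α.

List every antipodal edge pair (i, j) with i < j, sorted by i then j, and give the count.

count = 6; pairs: (0,2), (0,3), (0,4), (1,3), (1,4), (2,5)

α = atan 0.45 = 24.23°;  2α = 48.46°
n_0 = (+0.6532, -0.7572)
n_1 = (+0.9995, +0.0303)
n_2 = (-0.0197, +0.9998)
n_3 = (-0.7793, +0.6266)
n_4 = (-0.9898, +0.1422)
n_5 = (-0.6301, -0.7765)
  (0,1): δ = 129.05°  ·
  (0,2): δ = 39.65°  ✓
  (0,3): δ = 10.42°  ✓
  (0,4): δ = 41.04°  ✓
  (0,5): δ = 100.16°  ·
  (1,2): δ = 90.61°  ·
  (1,3): δ = 40.54°  ✓
  (1,4): δ = 9.91°  ✓
  (1,5): δ = 49.21°  ·
  (2,3): δ = 129.93°  ·
  (2,4): δ = 99.30°  ·
  (2,5): δ = 40.19°  ✓
  (3,4): δ = 149.37°  ·
  (3,5): δ = 90.26°  ·
  (4,5): δ = 120.88°  ·
antipodal pairs: 6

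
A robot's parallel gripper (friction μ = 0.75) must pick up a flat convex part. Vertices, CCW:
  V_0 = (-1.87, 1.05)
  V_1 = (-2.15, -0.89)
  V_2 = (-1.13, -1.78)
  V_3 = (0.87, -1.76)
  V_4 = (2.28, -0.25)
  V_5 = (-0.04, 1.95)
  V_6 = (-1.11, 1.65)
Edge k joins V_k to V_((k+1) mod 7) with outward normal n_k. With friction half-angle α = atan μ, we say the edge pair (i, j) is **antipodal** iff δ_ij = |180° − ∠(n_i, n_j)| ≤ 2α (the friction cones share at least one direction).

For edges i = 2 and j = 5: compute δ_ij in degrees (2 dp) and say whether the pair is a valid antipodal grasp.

δ = 15.09°, valid

α = atan 0.75 = 36.87°;  2α = 73.74°
edge 2: e_2 = (+2.00, +0.02);  n_2 = (+0.0100, -1.0000)
edge 5: e_5 = (-1.07, -0.30);  n_5 = (-0.2700, +0.9629)
∠(n_2, n_5) = 164.91°
δ = |180° − 164.91°| = 15.09°
15.09° ≤ 2α = 73.74°  →  valid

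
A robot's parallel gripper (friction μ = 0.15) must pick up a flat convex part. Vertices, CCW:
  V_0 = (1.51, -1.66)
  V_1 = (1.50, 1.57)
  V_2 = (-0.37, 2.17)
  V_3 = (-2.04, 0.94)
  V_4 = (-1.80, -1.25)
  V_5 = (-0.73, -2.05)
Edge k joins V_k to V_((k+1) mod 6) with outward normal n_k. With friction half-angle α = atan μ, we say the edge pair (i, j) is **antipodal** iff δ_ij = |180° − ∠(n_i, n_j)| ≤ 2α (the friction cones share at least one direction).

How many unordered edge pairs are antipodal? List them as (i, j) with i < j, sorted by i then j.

α = atan 0.15 = 8.53°;  2α = 17.06°
n_0 = (+1.0000, +0.0031)
n_1 = (+0.3055, +0.9522)
n_2 = (-0.5930, +0.8052)
n_3 = (-0.9940, -0.1089)
n_4 = (-0.5988, -0.8009)
n_5 = (+0.1715, -0.9852)
  (0,1): δ = 107.97°  ·
  (0,2): δ = 53.80°  ·
  (0,3): δ = 6.08°  ✓
  (0,4): δ = 53.04°  ·
  (0,5): δ = 99.70°  ·
  (1,2): δ = 125.84°  ·
  (1,3): δ = 65.96°  ·
  (1,4): δ = 18.99°  ·
  (1,5): δ = 27.67°  ·
  (2,3): δ = 120.12°  ·
  (2,4): δ = 73.16°  ·
  (2,5): δ = 26.50°  ·
  (3,4): δ = 133.04°  ·
  (3,5): δ = 86.38°  ·
  (4,5): δ = 133.34°  ·
antipodal pairs: 1

count = 1; pairs: (0,3)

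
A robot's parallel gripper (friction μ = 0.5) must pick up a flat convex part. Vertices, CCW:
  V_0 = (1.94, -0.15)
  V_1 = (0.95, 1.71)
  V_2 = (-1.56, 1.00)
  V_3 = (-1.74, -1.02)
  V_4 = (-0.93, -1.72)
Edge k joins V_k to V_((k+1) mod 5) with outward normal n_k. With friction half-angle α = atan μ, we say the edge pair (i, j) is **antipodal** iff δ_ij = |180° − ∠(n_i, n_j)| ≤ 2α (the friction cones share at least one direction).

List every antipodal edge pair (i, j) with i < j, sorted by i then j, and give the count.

α = atan 0.5 = 26.57°;  2α = 53.13°
n_0 = (+0.8827, +0.4698)
n_1 = (-0.2722, +0.9622)
n_2 = (-0.9961, +0.0888)
n_3 = (-0.6539, -0.7566)
n_4 = (+0.4799, -0.8773)
  (0,1): δ = 102.23°  ·
  (0,2): δ = 33.12°  ✓
  (0,3): δ = 21.14°  ✓
  (0,4): δ = 90.66°  ·
  (1,2): δ = 110.89°  ·
  (1,3): δ = 56.63°  ·
  (1,4): δ = 12.89°  ✓
  (2,3): δ = 125.74°  ·
  (2,4): δ = 56.23°  ·
  (3,4): δ = 110.49°  ·
antipodal pairs: 3

count = 3; pairs: (0,2), (0,3), (1,4)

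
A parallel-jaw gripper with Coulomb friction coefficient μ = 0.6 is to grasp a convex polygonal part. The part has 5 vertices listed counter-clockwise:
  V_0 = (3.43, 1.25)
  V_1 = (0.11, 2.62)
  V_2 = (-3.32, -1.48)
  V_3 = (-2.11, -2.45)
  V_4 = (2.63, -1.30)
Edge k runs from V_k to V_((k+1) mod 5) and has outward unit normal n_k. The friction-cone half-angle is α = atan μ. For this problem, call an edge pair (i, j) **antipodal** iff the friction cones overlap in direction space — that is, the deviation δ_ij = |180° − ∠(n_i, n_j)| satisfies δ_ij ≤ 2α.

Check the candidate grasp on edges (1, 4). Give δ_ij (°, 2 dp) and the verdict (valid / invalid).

δ = 22.50°, valid

α = atan 0.6 = 30.96°;  2α = 61.93°
edge 1: e_1 = (-3.43, -4.10);  n_1 = (-0.7670, +0.6417)
edge 4: e_4 = (+0.80, +2.55);  n_4 = (+0.9541, -0.2993)
∠(n_1, n_4) = 157.50°
δ = |180° − 157.50°| = 22.50°
22.50° ≤ 2α = 61.93°  →  valid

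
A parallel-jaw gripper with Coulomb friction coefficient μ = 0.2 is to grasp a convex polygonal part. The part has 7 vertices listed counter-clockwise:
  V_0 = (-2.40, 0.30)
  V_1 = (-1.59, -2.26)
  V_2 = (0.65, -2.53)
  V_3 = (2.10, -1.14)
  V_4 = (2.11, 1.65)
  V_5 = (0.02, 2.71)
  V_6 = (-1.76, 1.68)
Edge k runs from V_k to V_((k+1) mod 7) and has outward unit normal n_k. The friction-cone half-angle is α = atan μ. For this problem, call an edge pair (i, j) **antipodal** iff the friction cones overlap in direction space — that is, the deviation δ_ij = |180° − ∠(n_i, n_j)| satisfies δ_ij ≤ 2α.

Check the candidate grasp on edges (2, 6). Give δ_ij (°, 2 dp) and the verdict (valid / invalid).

α = atan 0.2 = 11.31°;  2α = 22.62°
edge 2: e_2 = (+1.45, +1.39);  n_2 = (+0.6920, -0.7219)
edge 6: e_6 = (-0.64, -1.38);  n_6 = (-0.9072, +0.4207)
∠(n_2, n_6) = 158.67°
δ = |180° − 158.67°| = 21.33°
21.33° ≤ 2α = 22.62°  →  valid

δ = 21.33°, valid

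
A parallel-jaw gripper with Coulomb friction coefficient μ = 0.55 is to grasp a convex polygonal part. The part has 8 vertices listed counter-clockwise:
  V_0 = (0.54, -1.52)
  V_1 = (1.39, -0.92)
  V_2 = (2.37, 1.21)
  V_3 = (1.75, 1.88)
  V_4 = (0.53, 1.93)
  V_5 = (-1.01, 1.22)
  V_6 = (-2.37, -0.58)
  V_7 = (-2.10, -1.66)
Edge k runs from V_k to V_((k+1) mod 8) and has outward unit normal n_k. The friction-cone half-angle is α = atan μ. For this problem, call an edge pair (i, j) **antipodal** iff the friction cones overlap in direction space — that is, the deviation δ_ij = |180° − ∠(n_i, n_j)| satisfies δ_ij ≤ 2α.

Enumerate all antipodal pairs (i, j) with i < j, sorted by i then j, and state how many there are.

count = 11; pairs: (0,3), (0,4), (0,5), (1,4), (1,5), (1,6), (2,6), (2,7), (3,7), (4,7), (5,7)

α = atan 0.55 = 28.81°;  2α = 57.62°
n_0 = (+0.5767, -0.8170)
n_1 = (+0.9085, -0.4180)
n_2 = (+0.7340, +0.6792)
n_3 = (+0.0409, +0.9992)
n_4 = (-0.4187, +0.9081)
n_5 = (-0.7979, +0.6028)
n_6 = (-0.9701, -0.2425)
n_7 = (+0.0530, -0.9986)
  (0,1): δ = 149.92°  ·
  (0,2): δ = 82.44°  ·
  (0,3): δ = 37.56°  ✓
  (0,4): δ = 10.47°  ✓
  (0,5): δ = 17.71°  ✓
  (0,6): δ = 68.82°  ·
  (0,7): δ = 147.82°  ·
  (1,2): δ = 112.51°  ·
  (1,3): δ = 67.64°  ·
  (1,4): δ = 40.54°  ✓
  (1,5): δ = 12.37°  ✓
  (1,6): δ = 38.74°  ✓
  (1,7): δ = 117.74°  ·
  (2,3): δ = 135.13°  ·
  (2,4): δ = 108.03°  ·
  (2,5): δ = 79.85°  ·
  (2,6): δ = 28.74°  ✓
  (2,7): δ = 50.26°  ✓
  (3,4): δ = 152.90°  ·
  (3,5): δ = 124.73°  ·
  (3,6): δ = 73.62°  ·
  (3,7): δ = 5.38°  ✓
  (4,5): δ = 151.82°  ·
  (4,6): δ = 100.72°  ·
  (4,7): δ = 21.72°  ✓
  (5,6): δ = 128.89°  ·
  (5,7): δ = 49.89°  ✓
  (6,7): δ = 101.00°  ·
antipodal pairs: 11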